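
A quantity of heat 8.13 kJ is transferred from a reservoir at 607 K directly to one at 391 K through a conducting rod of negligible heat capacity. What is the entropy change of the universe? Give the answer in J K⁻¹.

ΔS_hot = −Q/T_H = −8130/607 = -13.39 J/K and ΔS_cold = +Q/T_C = 8130/391 = 20.79 J/K.
ΔS_total = -13.39 + 20.79 = 7.4 J/K, positive as the second law requires.

ΔS_total = 7.4 J/K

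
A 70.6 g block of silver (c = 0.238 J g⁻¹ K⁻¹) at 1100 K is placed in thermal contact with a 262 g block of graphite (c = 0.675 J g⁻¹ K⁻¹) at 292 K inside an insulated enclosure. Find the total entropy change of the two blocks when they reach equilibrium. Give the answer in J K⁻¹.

ΔS_total = 19.4 J/K

Energy balance: T_f = (m₁c₁T₁ + m₂c₂T₂)/(m₁c₁ + m₂c₂) = 362.11 K.
ΔS₁ = m₁c₁ ln(T_f/T₁) = 16.8028 × ln(362.11/1100) = -18.67 J/K.
ΔS₂ = m₂c₂ ln(T_f/T₂) = 176.85 × ln(362.11/292) = 38.06 J/K.
ΔS_total = -18.67 + 38.06 = 19.4 J/K.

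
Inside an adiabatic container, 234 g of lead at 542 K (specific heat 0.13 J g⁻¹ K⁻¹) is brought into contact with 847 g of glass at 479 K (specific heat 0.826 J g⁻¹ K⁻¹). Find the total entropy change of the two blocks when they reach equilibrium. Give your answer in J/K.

Energy balance: T_f = (m₁c₁T₁ + m₂c₂T₂)/(m₁c₁ + m₂c₂) = 481.63 K.
ΔS₁ = m₁c₁ ln(T_f/T₁) = 30.42 × ln(481.63/542) = -3.593 J/K.
ΔS₂ = m₂c₂ ln(T_f/T₂) = 699.622 × ln(481.63/479) = 3.824 J/K.
ΔS_total = -3.593 + 3.824 = 0.231 J/K.

ΔS_total = 0.231 J/K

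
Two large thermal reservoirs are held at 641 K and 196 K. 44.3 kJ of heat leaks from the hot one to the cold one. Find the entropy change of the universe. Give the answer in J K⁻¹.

ΔS_hot = −Q/T_H = −44300/641 = -69.11 J/K and ΔS_cold = +Q/T_C = 44300/196 = 226 J/K.
ΔS_total = -69.11 + 226 = 157 J/K, positive as the second law requires.

ΔS_total = 157 J/K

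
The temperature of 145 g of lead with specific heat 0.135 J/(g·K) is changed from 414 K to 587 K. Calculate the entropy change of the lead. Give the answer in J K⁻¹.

ΔS = 6.83 J/K

ΔS = ∫dQ_rev/T = m c ln(T₂/T₁) = 145 × 0.135 × ln(587/414) = 6.83 J/K.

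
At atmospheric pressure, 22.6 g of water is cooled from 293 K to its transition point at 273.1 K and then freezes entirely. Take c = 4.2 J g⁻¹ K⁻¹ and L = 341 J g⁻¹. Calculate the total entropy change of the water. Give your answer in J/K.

Cooling step: ΔS₁ = m c ln(T_tr/T_i) = 22.6 × 4.2 × ln(273.1/293) = -6.676 J/K.
Phase change: ΔS₂ = −mL/T_tr = −22.6 × 341 / 273.1 = -28.22 J/K.
ΔS_total = (-6.676) + (-28.22) = -34.9 J/K.

ΔS = -34.9 J/K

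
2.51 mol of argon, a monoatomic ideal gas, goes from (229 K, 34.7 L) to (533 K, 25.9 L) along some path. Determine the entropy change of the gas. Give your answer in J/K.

ΔS = 20.3 J/K

Entropy is a state function: ΔS = nC_V ln(T₂/T₁) + nR ln(V₂/V₁), with C_V = 3R/2 = 12.47 J mol⁻¹ K⁻¹ for a monoatomic ideal gas.
ΔS = 2.51 × [12.47 × ln(533/229) + 8.314 × ln(25.9/34.7)] = 20.3 J/K.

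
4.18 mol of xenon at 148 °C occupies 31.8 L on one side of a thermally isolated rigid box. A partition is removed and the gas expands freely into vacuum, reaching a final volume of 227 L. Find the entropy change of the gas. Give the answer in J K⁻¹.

For an ideal gas in free expansion Q = 0 and W = 0, so T is unchanged.
Entropy is a state function; using a reversible isothermal path, ΔS_gas = nR ln(V₂/V₁) = 4.18 × 8.314 × ln(227/31.8) = 68.3 J/K.

ΔS_gas = 68.3 J/K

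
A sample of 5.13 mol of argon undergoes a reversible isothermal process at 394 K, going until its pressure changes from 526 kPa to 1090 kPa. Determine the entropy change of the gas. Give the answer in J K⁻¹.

For an isothermal ideal gas ΔS_gas = nR ln(P₁/P₂) = 5.13 × 8.314 × ln(526/1090) = -31.1 J/K.

ΔS_gas = -31.1 J/K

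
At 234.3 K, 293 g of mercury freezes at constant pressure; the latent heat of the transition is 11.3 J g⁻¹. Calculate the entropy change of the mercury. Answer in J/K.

ΔS = -14.1 J/K

Heat released by the substance: Q = −mL = −293 × 11.3 = −3310.9 J.
At constant T, ΔS = Q_rev/T = −3310.9 / 234.3 = -14.1 J/K.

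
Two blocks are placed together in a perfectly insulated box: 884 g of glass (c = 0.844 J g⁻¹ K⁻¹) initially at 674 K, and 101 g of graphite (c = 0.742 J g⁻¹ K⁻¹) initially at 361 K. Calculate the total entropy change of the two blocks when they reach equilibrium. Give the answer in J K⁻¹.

Energy balance: T_f = (m₁c₁T₁ + m₂c₂T₂)/(m₁c₁ + m₂c₂) = 645.43 K.
ΔS₁ = m₁c₁ ln(T_f/T₁) = 746.096 × ln(645.43/674) = -32.32 J/K.
ΔS₂ = m₂c₂ ln(T_f/T₂) = 74.942 × ln(645.43/361) = 43.54 J/K.
ΔS_total = -32.32 + 43.54 = 11.2 J/K.

ΔS_total = 11.2 J/K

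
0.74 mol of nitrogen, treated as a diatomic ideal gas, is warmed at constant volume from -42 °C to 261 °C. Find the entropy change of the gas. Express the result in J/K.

In kelvin: T₁ = 231.15 K, T₂ = 534.15 K. At constant volume, ΔS = nC_V ln(T₂/T₁) with C_V = 5R/2 = 20.79 J mol⁻¹ K⁻¹.
ΔS = 0.74 × 20.79 × ln(534.15/231.15) = 12.9 J/K.

ΔS = 12.9 J/K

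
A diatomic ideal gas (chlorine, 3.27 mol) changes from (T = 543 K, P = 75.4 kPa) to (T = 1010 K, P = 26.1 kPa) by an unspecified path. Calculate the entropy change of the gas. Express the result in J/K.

ΔS = 87.9 J/K

ΔS = nC_p ln(T₂/T₁) − nR ln(P₂/P₁), with C_p = 7R/2 = 29.1 J mol⁻¹ K⁻¹ for a diatomic ideal gas.
ΔS = 3.27 × [29.1 × ln(1010/543) − 8.314 × ln(26.1/75.4)] = 87.9 J/K.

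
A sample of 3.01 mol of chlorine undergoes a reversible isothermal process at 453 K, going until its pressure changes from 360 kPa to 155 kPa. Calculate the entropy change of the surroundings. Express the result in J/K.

For an isothermal ideal gas ΔS_gas = nR ln(P₁/P₂) = 3.01 × 8.314 × ln(360/155) = 21.1 J/K.
The process is reversible, so ΔS_surr = −ΔS_gas = -21.1 J/K and ΔS_universe = 0.

ΔS_surr = -21.1 J/K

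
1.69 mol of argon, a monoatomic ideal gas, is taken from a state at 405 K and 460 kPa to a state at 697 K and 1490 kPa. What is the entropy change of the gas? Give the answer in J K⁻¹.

ΔS = nC_p ln(T₂/T₁) − nR ln(P₂/P₁), with C_p = 5R/2 = 20.79 J mol⁻¹ K⁻¹ for a monoatomic ideal gas.
ΔS = 1.69 × [20.79 × ln(697/405) − 8.314 × ln(1490/460)] = 2.56 J/K.

ΔS = 2.56 J/K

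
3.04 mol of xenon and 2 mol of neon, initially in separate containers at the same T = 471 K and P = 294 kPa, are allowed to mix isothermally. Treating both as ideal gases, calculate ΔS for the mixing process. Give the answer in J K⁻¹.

ΔS_mix = 28.1 J/K

Mole fractions: x_A = 3.04/5.04 = 0.603, x_B = 0.397.
ΔS_mix = −R(n_A ln x_A + n_B ln x_B) = −8.314 × (3.04 ln 0.603 + 2 ln 0.397) = 28.1 J/K.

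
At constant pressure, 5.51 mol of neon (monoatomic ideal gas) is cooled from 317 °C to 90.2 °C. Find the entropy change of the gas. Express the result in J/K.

In kelvin: T₁ = 590.15 K, T₂ = 363.35 K. At constant pressure, ΔS = nC_p ln(T₂/T₁) with C_p = 5R/2 = 20.79 J mol⁻¹ K⁻¹.
ΔS = 5.51 × 20.79 × ln(363.35/590.15) = -55.5 J/K.

ΔS = -55.5 J/K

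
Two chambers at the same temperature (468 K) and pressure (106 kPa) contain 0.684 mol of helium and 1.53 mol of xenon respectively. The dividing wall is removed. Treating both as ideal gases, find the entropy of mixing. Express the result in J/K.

Mole fractions: x_A = 0.684/2.21 = 0.309, x_B = 0.691.
ΔS_mix = −R(n_A ln x_A + n_B ln x_B) = −8.314 × (0.684 ln 0.309 + 1.53 ln 0.691) = 11.4 J/K.

ΔS_mix = 11.4 J/K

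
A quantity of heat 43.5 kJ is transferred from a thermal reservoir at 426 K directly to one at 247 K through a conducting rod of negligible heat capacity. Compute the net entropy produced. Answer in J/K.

ΔS_hot = −Q/T_H = −43500/426 = -102.1 J/K and ΔS_cold = +Q/T_C = 43500/247 = 176.1 J/K.
ΔS_total = -102.1 + 176.1 = 74 J/K, positive as the second law requires.

ΔS_total = 74 J/K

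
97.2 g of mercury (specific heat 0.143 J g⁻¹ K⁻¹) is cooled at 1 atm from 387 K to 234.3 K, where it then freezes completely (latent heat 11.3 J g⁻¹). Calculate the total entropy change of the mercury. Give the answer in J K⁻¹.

ΔS = -11.7 J/K

Cooling step: ΔS₁ = m c ln(T_tr/T_i) = 97.2 × 0.143 × ln(234.3/387) = -6.975 J/K.
Phase change: ΔS₂ = −mL/T_tr = −97.2 × 11.3 / 234.3 = -4.688 J/K.
ΔS_total = (-6.975) + (-4.688) = -11.7 J/K.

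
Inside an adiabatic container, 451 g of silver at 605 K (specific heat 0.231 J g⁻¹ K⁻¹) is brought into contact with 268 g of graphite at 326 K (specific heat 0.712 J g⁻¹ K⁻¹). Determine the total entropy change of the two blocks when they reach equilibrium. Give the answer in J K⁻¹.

Energy balance: T_f = (m₁c₁T₁ + m₂c₂T₂)/(m₁c₁ + m₂c₂) = 424.53 K.
ΔS₁ = m₁c₁ ln(T_f/T₁) = 104.181 × ln(424.53/605) = -36.91 J/K.
ΔS₂ = m₂c₂ ln(T_f/T₂) = 190.816 × ln(424.53/326) = 50.39 J/K.
ΔS_total = -36.91 + 50.39 = 13.5 J/K.

ΔS_total = 13.5 J/K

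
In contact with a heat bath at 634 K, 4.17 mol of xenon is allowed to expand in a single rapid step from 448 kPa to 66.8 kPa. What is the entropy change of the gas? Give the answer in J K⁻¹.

ΔS_gas = 66 J/K

Entropy is a state function, so ΔS_gas depends only on the end states.
For an isothermal ideal gas ΔS_gas = nR ln(P₁/P₂) = 4.17 × 8.314 × ln(448/66.8) = 66 J/K.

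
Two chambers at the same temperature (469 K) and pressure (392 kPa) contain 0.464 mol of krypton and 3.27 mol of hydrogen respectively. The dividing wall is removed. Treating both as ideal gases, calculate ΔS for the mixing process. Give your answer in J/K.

ΔS_mix = 11.7 J/K

Mole fractions: x_A = 0.464/3.73 = 0.124, x_B = 0.876.
ΔS_mix = −R(n_A ln x_A + n_B ln x_B) = −8.314 × (0.464 ln 0.124 + 3.27 ln 0.876) = 11.7 J/K.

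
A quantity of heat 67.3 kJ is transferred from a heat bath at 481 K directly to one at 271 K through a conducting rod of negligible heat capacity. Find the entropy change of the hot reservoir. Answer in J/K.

The hot reservoir loses heat Q, so ΔS_hot = −Q/T_H = −67300/481 = -140 J/K.

ΔS_hot = -140 J/K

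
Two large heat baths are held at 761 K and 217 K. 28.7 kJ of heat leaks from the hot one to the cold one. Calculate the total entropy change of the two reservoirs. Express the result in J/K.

ΔS_total = 94.5 J/K

ΔS_hot = −Q/T_H = −28700/761 = -37.714 J/K and ΔS_cold = +Q/T_C = 28700/217 = 132.26 J/K.
ΔS_total = -37.714 + 132.26 = 94.5 J/K, positive as the second law requires.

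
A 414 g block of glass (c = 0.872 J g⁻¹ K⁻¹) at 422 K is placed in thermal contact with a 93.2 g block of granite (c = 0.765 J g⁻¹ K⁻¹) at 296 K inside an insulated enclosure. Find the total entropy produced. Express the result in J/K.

Energy balance: T_f = (m₁c₁T₁ + m₂c₂T₂)/(m₁c₁ + m₂c₂) = 401.22 K.
ΔS₁ = m₁c₁ ln(T_f/T₁) = 361.008 × ln(401.22/422) = -18.23 J/K.
ΔS₂ = m₂c₂ ln(T_f/T₂) = 71.298 × ln(401.22/296) = 21.69 J/K.
ΔS_total = -18.23 + 21.69 = 3.46 J/K.

ΔS_total = 3.46 J/K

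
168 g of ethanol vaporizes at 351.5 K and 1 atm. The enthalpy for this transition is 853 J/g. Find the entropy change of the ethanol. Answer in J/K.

ΔS = 408 J/K

Heat absorbed by the substance: Q = mL = 168 × 853 = 143304 J.
At constant T, ΔS = Q_rev/T = 143304 / 351.5 = 408 J/K.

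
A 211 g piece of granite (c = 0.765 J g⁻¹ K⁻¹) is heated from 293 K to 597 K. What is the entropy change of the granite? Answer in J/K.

ΔS = 115 J/K

ΔS = ∫dQ_rev/T = m c ln(T₂/T₁) = 211 × 0.765 × ln(597/293) = 115 J/K.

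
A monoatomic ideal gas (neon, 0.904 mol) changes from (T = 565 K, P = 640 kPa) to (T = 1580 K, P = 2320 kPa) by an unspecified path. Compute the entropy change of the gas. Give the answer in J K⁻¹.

ΔS = nC_p ln(T₂/T₁) − nR ln(P₂/P₁), with C_p = 5R/2 = 20.79 J mol⁻¹ K⁻¹ for a monoatomic ideal gas.
ΔS = 0.904 × [20.79 × ln(1580/565) − 8.314 × ln(2320/640)] = 9.64 J/K.

ΔS = 9.64 J/K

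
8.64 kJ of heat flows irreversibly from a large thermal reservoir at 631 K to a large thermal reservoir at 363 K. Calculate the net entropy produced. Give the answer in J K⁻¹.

ΔS_hot = −Q/T_H = −8640/631 = -13.69 J/K and ΔS_cold = +Q/T_C = 8640/363 = 23.8 J/K.
ΔS_total = -13.69 + 23.8 = 10.1 J/K, positive as the second law requires.

ΔS_total = 10.1 J/K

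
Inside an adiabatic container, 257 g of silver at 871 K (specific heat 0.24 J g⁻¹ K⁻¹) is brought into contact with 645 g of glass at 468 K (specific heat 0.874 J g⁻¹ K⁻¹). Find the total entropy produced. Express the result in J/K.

ΔS_total = 12.7 J/K

Energy balance: T_f = (m₁c₁T₁ + m₂c₂T₂)/(m₁c₁ + m₂c₂) = 507.75 K.
ΔS₁ = m₁c₁ ln(T_f/T₁) = 61.68 × ln(507.75/871) = -33.29 J/K.
ΔS₂ = m₂c₂ ln(T_f/T₂) = 563.73 × ln(507.75/468) = 45.95 J/K.
ΔS_total = -33.29 + 45.95 = 12.7 J/K.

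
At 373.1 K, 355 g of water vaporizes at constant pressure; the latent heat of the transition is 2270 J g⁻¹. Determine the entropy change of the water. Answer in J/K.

ΔS = 2160 J/K

Heat absorbed by the substance: Q = mL = 355 × 2270 = 805850 J.
At constant T, ΔS = Q_rev/T = 805850 / 373.1 = 2160 J/K.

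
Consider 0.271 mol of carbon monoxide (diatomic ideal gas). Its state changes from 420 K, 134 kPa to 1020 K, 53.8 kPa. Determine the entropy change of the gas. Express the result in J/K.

ΔS = nC_p ln(T₂/T₁) − nR ln(P₂/P₁), with C_p = 7R/2 = 29.1 J mol⁻¹ K⁻¹ for a diatomic ideal gas.
ΔS = 0.271 × [29.1 × ln(1020/420) − 8.314 × ln(53.8/134)] = 9.05 J/K.

ΔS = 9.05 J/K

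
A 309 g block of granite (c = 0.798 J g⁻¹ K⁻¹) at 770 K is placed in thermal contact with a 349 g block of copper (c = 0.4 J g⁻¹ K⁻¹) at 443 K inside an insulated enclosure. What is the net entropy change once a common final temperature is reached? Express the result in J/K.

ΔS_total = 12.8 J/K

Energy balance: T_f = (m₁c₁T₁ + m₂c₂T₂)/(m₁c₁ + m₂c₂) = 651.79 K.
ΔS₁ = m₁c₁ ln(T_f/T₁) = 246.582 × ln(651.79/770) = -41.1 J/K.
ΔS₂ = m₂c₂ ln(T_f/T₂) = 139.6 × ln(651.79/443) = 53.91 J/K.
ΔS_total = -41.1 + 53.91 = 12.8 J/K.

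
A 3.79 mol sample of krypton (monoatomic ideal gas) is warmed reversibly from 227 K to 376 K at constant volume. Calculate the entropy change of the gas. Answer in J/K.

At constant volume, ΔS = nC_V ln(T₂/T₁) with C_V = 3R/2 = 12.47 J mol⁻¹ K⁻¹.
ΔS = 3.79 × 12.47 × ln(376/227) = 23.9 J/K.

ΔS = 23.9 J/K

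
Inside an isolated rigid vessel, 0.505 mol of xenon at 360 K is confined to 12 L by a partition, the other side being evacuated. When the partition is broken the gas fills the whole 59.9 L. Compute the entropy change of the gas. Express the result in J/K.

For an ideal gas in free expansion Q = 0 and W = 0, so T is unchanged.
Entropy is a state function; using a reversible isothermal path, ΔS_gas = nR ln(V₂/V₁) = 0.505 × 8.314 × ln(59.9/12) = 6.75 J/K.

ΔS_gas = 6.75 J/K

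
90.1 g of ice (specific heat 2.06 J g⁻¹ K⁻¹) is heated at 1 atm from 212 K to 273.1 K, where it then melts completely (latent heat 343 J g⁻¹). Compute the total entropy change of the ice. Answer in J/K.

Warming step: ΔS₁ = m c ln(T_tr/T_i) = 90.1 × 2.06 × ln(273.1/212) = 47.01 J/K.
Phase change: ΔS₂ = +mL/T_tr = 90.1 × 343 / 273.1 = 113.2 J/K.
ΔS_total = (47.01) + (113.2) = 160 J/K.

ΔS = 160 J/K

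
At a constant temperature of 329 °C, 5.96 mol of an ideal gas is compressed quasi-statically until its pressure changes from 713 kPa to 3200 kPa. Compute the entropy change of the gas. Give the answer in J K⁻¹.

For an isothermal ideal gas ΔS_gas = nR ln(P₁/P₂) = 5.96 × 8.314 × ln(713/3200) = -74.4 J/K.

ΔS_gas = -74.4 J/K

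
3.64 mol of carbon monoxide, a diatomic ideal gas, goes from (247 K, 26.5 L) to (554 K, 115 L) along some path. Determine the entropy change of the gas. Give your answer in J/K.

Entropy is a state function: ΔS = nC_V ln(T₂/T₁) + nR ln(V₂/V₁), with C_V = 5R/2 = 20.79 J mol⁻¹ K⁻¹ for a diatomic ideal gas.
ΔS = 3.64 × [20.79 × ln(554/247) + 8.314 × ln(115/26.5)] = 106 J/K.

ΔS = 106 J/K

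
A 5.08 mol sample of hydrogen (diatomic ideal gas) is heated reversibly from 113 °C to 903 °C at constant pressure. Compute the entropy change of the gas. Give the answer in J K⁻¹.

ΔS = 165 J/K

In kelvin: T₁ = 386.15 K, T₂ = 1176.15 K. At constant pressure, ΔS = nC_p ln(T₂/T₁) with C_p = 7R/2 = 29.1 J mol⁻¹ K⁻¹.
ΔS = 5.08 × 29.1 × ln(1176.15/386.15) = 165 J/K.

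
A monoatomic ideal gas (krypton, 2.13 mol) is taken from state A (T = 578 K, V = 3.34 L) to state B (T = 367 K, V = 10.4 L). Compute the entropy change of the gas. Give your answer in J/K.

ΔS = 8.05 J/K

Entropy is a state function: ΔS = nC_V ln(T₂/T₁) + nR ln(V₂/V₁), with C_V = 3R/2 = 12.47 J mol⁻¹ K⁻¹ for a monoatomic ideal gas.
ΔS = 2.13 × [12.47 × ln(367/578) + 8.314 × ln(10.4/3.34)] = 8.05 J/K.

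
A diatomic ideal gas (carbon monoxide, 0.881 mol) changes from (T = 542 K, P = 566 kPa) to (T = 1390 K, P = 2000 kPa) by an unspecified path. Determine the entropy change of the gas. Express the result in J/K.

ΔS = 14.9 J/K

ΔS = nC_p ln(T₂/T₁) − nR ln(P₂/P₁), with C_p = 7R/2 = 29.1 J mol⁻¹ K⁻¹ for a diatomic ideal gas.
ΔS = 0.881 × [29.1 × ln(1390/542) − 8.314 × ln(2000/566)] = 14.9 J/K.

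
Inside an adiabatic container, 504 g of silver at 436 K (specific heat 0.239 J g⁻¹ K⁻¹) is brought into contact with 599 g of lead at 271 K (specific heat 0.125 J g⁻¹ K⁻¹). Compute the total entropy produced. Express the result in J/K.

Energy balance: T_f = (m₁c₁T₁ + m₂c₂T₂)/(m₁c₁ + m₂c₂) = 372.75 K.
ΔS₁ = m₁c₁ ln(T_f/T₁) = 120.456 × ln(372.75/436) = -18.88 J/K.
ΔS₂ = m₂c₂ ln(T_f/T₂) = 74.875 × ln(372.75/271) = 23.87 J/K.
ΔS_total = -18.88 + 23.87 = 4.99 J/K.

ΔS_total = 4.99 J/K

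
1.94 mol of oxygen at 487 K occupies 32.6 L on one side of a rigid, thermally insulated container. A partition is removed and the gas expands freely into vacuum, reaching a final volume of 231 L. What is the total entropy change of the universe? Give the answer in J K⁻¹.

ΔS_universe = 31.6 J/K

No heat is exchanged and no work is done, so the ideal-gas temperature stays constant.
Entropy is a state function; using a reversible isothermal path, ΔS_gas = nR ln(V₂/V₁) = 1.94 × 8.314 × ln(231/32.6) = 31.6 J/K.
The insulated surroundings exchange no heat, so ΔS_surr = 0 and ΔS_universe = ΔS_gas.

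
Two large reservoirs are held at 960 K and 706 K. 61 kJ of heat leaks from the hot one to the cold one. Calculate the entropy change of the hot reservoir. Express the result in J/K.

The hot reservoir loses heat Q, so ΔS_hot = −Q/T_H = −61000/960 = -63.5 J/K.

ΔS_hot = -63.5 J/K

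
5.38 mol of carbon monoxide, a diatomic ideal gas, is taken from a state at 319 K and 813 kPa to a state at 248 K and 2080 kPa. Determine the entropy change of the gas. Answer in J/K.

ΔS = nC_p ln(T₂/T₁) − nR ln(P₂/P₁), with C_p = 7R/2 = 29.1 J mol⁻¹ K⁻¹ for a diatomic ideal gas.
ΔS = 5.38 × [29.1 × ln(248/319) − 8.314 × ln(2080/813)] = -81.4 J/K.

ΔS = -81.4 J/K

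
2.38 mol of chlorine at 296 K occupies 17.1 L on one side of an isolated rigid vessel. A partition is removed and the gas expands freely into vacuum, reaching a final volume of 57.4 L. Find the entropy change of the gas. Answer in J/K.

ΔS_gas = 24 J/K

For an ideal gas in free expansion Q = 0 and W = 0, so T is unchanged.
Entropy is a state function; using a reversible isothermal path, ΔS_gas = nR ln(V₂/V₁) = 2.38 × 8.314 × ln(57.4/17.1) = 24 J/K.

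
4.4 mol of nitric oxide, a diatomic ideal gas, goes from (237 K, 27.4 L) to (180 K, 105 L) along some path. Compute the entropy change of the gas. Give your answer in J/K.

Entropy is a state function: ΔS = nC_V ln(T₂/T₁) + nR ln(V₂/V₁), with C_V = 5R/2 = 20.79 J mol⁻¹ K⁻¹ for a diatomic ideal gas.
ΔS = 4.4 × [20.79 × ln(180/237) + 8.314 × ln(105/27.4)] = 24 J/K.

ΔS = 24 J/K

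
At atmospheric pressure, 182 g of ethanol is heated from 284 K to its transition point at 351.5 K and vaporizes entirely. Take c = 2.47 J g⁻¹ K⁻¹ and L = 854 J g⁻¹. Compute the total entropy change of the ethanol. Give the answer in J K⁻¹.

Warming step: ΔS₁ = m c ln(T_tr/T_i) = 182 × 2.47 × ln(351.5/284) = 95.86 J/K.
Phase change: ΔS₂ = +mL/T_tr = 182 × 854 / 351.5 = 442.2 J/K.
ΔS_total = (95.86) + (442.2) = 538 J/K.

ΔS = 538 J/K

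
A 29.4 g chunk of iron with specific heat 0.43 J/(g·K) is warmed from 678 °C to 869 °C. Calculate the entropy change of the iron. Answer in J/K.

ΔS = 2.31 J/K

In kelvin: T₁ = 951.15 K, T₂ = 1142.15 K. ΔS = ∫dQ_rev/T = m c ln(T₂/T₁) = 29.4 × 0.43 × ln(1142.15/951.15) = 2.31 J/K.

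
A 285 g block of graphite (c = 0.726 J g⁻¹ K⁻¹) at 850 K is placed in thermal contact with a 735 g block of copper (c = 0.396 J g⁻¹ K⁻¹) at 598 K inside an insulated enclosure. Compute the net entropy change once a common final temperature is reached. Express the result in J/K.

ΔS_total = 7.59 J/K

Energy balance: T_f = (m₁c₁T₁ + m₂c₂T₂)/(m₁c₁ + m₂c₂) = 702.71 K.
ΔS₁ = m₁c₁ ln(T_f/T₁) = 206.91 × ln(702.71/850) = -39.37 J/K.
ΔS₂ = m₂c₂ ln(T_f/T₂) = 291.06 × ln(702.71/598) = 46.96 J/K.
ΔS_total = -39.37 + 46.96 = 7.59 J/K.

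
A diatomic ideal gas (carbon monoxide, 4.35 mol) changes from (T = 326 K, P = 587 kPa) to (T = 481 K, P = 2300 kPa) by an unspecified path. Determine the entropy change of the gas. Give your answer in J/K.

ΔS = nC_p ln(T₂/T₁) − nR ln(P₂/P₁), with C_p = 7R/2 = 29.1 J mol⁻¹ K⁻¹ for a diatomic ideal gas.
ΔS = 4.35 × [29.1 × ln(481/326) − 8.314 × ln(2300/587)] = -0.154 J/K.

ΔS = -0.154 J/K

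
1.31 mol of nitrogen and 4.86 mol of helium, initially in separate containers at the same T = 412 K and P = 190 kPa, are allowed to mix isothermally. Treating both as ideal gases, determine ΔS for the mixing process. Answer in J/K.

ΔS_mix = 26.5 J/K

Mole fractions: x_A = 1.31/6.17 = 0.212, x_B = 0.788.
ΔS_mix = −R(n_A ln x_A + n_B ln x_B) = −8.314 × (1.31 ln 0.212 + 4.86 ln 0.788) = 26.5 J/K.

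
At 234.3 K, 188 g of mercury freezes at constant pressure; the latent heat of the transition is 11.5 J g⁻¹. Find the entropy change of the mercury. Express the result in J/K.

Heat released by the substance: Q = −mL = −188 × 11.5 = −2162 J.
At constant T, ΔS = Q_rev/T = −2162 / 234.3 = -9.23 J/K.

ΔS = -9.23 J/K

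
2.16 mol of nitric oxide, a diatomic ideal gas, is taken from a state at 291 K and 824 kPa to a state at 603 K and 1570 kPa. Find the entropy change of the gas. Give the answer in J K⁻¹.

ΔS = nC_p ln(T₂/T₁) − nR ln(P₂/P₁), with C_p = 7R/2 = 29.1 J mol⁻¹ K⁻¹ for a diatomic ideal gas.
ΔS = 2.16 × [29.1 × ln(603/291) − 8.314 × ln(1570/824)] = 34.2 J/K.

ΔS = 34.2 J/K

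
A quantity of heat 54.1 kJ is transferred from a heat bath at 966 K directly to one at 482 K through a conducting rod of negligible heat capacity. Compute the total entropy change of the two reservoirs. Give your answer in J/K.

ΔS_hot = −Q/T_H = −54100/966 = -56 J/K and ΔS_cold = +Q/T_C = 54100/482 = 112.2 J/K.
ΔS_total = -56 + 112.2 = 56.2 J/K, positive as the second law requires.

ΔS_total = 56.2 J/K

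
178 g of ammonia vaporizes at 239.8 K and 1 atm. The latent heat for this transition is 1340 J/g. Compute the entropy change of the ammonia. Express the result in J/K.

Heat absorbed by the substance: Q = mL = 178 × 1340 = 238520 J.
At constant T, ΔS = Q_rev/T = 238520 / 239.8 = 995 J/K.

ΔS = 995 J/K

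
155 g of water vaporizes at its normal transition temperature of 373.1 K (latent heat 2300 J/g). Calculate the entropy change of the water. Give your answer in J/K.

ΔS = 956 J/K

Heat absorbed by the substance: Q = mL = 155 × 2300 = 356500 J.
At constant T, ΔS = Q_rev/T = 356500 / 373.1 = 956 J/K.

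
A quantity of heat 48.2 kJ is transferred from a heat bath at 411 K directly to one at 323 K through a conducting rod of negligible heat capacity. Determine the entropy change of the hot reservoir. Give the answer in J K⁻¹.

ΔS_hot = -117 J/K

The hot reservoir loses heat Q, so ΔS_hot = −Q/T_H = −48200/411 = -117 J/K.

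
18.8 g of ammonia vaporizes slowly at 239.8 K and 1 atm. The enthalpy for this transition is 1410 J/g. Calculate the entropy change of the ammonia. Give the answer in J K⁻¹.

ΔS = 111 J/K

Heat absorbed by the substance: Q = mL = 18.8 × 1410 = 26508 J.
At constant T, ΔS = Q_rev/T = 26508 / 239.8 = 111 J/K.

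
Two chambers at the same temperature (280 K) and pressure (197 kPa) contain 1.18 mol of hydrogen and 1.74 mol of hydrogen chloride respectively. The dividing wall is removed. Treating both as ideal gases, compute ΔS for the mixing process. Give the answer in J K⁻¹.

Mole fractions: x_A = 1.18/2.92 = 0.404, x_B = 0.596.
ΔS_mix = −R(n_A ln x_A + n_B ln x_B) = −8.314 × (1.18 ln 0.404 + 1.74 ln 0.596) = 16.4 J/K.

ΔS_mix = 16.4 J/K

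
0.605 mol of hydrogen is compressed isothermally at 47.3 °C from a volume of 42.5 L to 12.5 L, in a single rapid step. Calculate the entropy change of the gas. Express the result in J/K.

ΔS_gas = -6.16 J/K

Entropy is a state function, so ΔS_gas depends only on the end states.
For an isothermal ideal gas ΔS_gas = nR ln(V₂/V₁) = 0.605 × 8.314 × ln(12.5/42.5) = -6.16 J/K.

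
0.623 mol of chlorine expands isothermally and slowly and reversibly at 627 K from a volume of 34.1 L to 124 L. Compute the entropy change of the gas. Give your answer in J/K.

ΔS_gas = 6.69 J/K

For an isothermal ideal gas ΔS_gas = nR ln(V₂/V₁) = 0.623 × 8.314 × ln(124/34.1) = 6.69 J/K.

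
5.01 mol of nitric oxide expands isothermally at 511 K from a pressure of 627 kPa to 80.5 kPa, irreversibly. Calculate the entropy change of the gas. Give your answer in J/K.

ΔS_gas = 85.5 J/K

Entropy is a state function, so ΔS_gas depends only on the end states.
For an isothermal ideal gas ΔS_gas = nR ln(P₁/P₂) = 5.01 × 8.314 × ln(627/80.5) = 85.5 J/K.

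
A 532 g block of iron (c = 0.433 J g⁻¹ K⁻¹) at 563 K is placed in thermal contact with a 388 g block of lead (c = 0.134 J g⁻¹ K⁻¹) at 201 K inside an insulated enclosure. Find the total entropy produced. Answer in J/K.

ΔS_total = 18 J/K

Energy balance: T_f = (m₁c₁T₁ + m₂c₂T₂)/(m₁c₁ + m₂c₂) = 496.34 K.
ΔS₁ = m₁c₁ ln(T_f/T₁) = 230.356 × ln(496.34/563) = -29.03 J/K.
ΔS₂ = m₂c₂ ln(T_f/T₂) = 51.992 × ln(496.34/201) = 47 J/K.
ΔS_total = -29.03 + 47 = 18 J/K.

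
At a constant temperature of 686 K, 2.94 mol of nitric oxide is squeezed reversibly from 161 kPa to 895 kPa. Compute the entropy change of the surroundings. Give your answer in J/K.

For an isothermal ideal gas ΔS_gas = nR ln(P₁/P₂) = 2.94 × 8.314 × ln(161/895) = -41.9 J/K.
The process is reversible, so ΔS_surr = −ΔS_gas = 41.9 J/K and ΔS_universe = 0.

ΔS_surr = 41.9 J/K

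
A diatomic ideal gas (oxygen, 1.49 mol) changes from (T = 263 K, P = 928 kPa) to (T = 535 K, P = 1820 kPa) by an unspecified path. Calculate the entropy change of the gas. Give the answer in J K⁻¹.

ΔS = nC_p ln(T₂/T₁) − nR ln(P₂/P₁), with C_p = 7R/2 = 29.1 J mol⁻¹ K⁻¹ for a diatomic ideal gas.
ΔS = 1.49 × [29.1 × ln(535/263) − 8.314 × ln(1820/928)] = 22.4 J/K.

ΔS = 22.4 J/K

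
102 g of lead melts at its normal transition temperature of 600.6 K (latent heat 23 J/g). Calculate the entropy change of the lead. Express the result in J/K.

Heat absorbed by the substance: Q = mL = 102 × 23 = 2346 J.
At constant T, ΔS = Q_rev/T = 2346 / 600.6 = 3.91 J/K.

ΔS = 3.91 J/K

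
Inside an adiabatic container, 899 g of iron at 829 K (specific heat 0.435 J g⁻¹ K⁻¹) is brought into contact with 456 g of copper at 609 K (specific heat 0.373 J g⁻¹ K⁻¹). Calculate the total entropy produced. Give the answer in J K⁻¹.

ΔS_total = 5.4 J/K

Energy balance: T_f = (m₁c₁T₁ + m₂c₂T₂)/(m₁c₁ + m₂c₂) = 762.32 K.
ΔS₁ = m₁c₁ ln(T_f/T₁) = 391.065 × ln(762.32/829) = -32.79 J/K.
ΔS₂ = m₂c₂ ln(T_f/T₂) = 170.088 × ln(762.32/609) = 38.19 J/K.
ΔS_total = -32.79 + 38.19 = 5.4 J/K.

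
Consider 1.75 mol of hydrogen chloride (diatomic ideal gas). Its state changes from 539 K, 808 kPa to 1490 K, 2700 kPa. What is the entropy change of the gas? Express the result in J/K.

ΔS = nC_p ln(T₂/T₁) − nR ln(P₂/P₁), with C_p = 7R/2 = 29.1 J mol⁻¹ K⁻¹ for a diatomic ideal gas.
ΔS = 1.75 × [29.1 × ln(1490/539) − 8.314 × ln(2700/808)] = 34.2 J/K.

ΔS = 34.2 J/K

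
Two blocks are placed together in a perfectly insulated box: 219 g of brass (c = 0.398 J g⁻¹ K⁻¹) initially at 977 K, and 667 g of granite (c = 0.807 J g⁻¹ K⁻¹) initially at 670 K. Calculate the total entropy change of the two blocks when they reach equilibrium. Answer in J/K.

ΔS_total = 5.84 J/K

Energy balance: T_f = (m₁c₁T₁ + m₂c₂T₂)/(m₁c₁ + m₂c₂) = 712.78 K.
ΔS₁ = m₁c₁ ln(T_f/T₁) = 87.162 × ln(712.78/977) = -27.48 J/K.
ΔS₂ = m₂c₂ ln(T_f/T₂) = 538.269 × ln(712.78/670) = 33.32 J/K.
ΔS_total = -27.48 + 33.32 = 5.84 J/K.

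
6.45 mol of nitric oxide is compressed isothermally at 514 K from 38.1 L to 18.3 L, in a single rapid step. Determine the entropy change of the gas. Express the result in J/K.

ΔS_gas = -39.3 J/K

Entropy is a state function, so ΔS_gas depends only on the end states.
For an isothermal ideal gas ΔS_gas = nR ln(V₂/V₁) = 6.45 × 8.314 × ln(18.3/38.1) = -39.3 J/K.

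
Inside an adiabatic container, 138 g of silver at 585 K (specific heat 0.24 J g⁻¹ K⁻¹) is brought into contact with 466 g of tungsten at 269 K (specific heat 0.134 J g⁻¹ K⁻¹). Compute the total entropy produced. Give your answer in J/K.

ΔS_total = 6.91 J/K

Energy balance: T_f = (m₁c₁T₁ + m₂c₂T₂)/(m₁c₁ + m₂c₂) = 378.52 K.
ΔS₁ = m₁c₁ ln(T_f/T₁) = 33.12 × ln(378.52/585) = -14.42 J/K.
ΔS₂ = m₂c₂ ln(T_f/T₂) = 62.444 × ln(378.52/269) = 21.33 J/K.
ΔS_total = -14.42 + 21.33 = 6.91 J/K.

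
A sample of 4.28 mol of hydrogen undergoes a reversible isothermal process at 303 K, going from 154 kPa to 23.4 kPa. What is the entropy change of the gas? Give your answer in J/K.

For an isothermal ideal gas ΔS_gas = nR ln(P₁/P₂) = 4.28 × 8.314 × ln(154/23.4) = 67 J/K.

ΔS_gas = 67 J/K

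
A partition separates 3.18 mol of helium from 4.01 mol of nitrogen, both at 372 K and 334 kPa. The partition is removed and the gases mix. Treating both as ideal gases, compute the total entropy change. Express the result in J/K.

ΔS_mix = 41 J/K

Mole fractions: x_A = 3.18/7.19 = 0.442, x_B = 0.558.
ΔS_mix = −R(n_A ln x_A + n_B ln x_B) = −8.314 × (3.18 ln 0.442 + 4.01 ln 0.558) = 41 J/K.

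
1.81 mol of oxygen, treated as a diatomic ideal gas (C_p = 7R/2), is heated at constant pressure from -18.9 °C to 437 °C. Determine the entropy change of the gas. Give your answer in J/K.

ΔS = 54.1 J/K

In kelvin: T₁ = 254.25 K, T₂ = 710.15 K. At constant pressure, ΔS = nC_p ln(T₂/T₁) with C_p = 7R/2 = 29.1 J mol⁻¹ K⁻¹.
ΔS = 1.81 × 29.1 × ln(710.15/254.25) = 54.1 J/K.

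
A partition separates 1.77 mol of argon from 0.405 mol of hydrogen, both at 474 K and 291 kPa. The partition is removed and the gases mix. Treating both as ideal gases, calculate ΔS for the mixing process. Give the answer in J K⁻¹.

Mole fractions: x_A = 1.77/2.17 = 0.814, x_B = 0.186.
ΔS_mix = −R(n_A ln x_A + n_B ln x_B) = −8.314 × (1.77 ln 0.814 + 0.405 ln 0.186) = 8.69 J/K.

ΔS_mix = 8.69 J/K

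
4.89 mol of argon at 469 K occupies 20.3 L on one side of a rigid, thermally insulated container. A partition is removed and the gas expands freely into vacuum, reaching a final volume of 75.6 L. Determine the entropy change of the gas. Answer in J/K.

ΔS_gas = 53.5 J/K

No heat is exchanged and no work is done, so the ideal-gas temperature stays constant.
Entropy is a state function; using a reversible isothermal path, ΔS_gas = nR ln(V₂/V₁) = 4.89 × 8.314 × ln(75.6/20.3) = 53.5 J/K.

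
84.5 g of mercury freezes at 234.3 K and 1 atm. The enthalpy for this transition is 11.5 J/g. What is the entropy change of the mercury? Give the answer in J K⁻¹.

ΔS = -4.15 J/K

Heat released by the substance: Q = −mL = −84.5 × 11.5 = −971.75 J.
At constant T, ΔS = Q_rev/T = −971.75 / 234.3 = -4.15 J/K.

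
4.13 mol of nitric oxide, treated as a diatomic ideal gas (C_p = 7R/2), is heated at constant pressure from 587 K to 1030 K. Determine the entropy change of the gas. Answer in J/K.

ΔS = 67.6 J/K

At constant pressure, ΔS = nC_p ln(T₂/T₁) with C_p = 7R/2 = 29.1 J mol⁻¹ K⁻¹.
ΔS = 4.13 × 29.1 × ln(1030/587) = 67.6 J/K.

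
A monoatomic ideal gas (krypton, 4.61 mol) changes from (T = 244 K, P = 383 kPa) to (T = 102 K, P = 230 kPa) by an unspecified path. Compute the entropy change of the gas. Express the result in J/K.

ΔS = -64 J/K

ΔS = nC_p ln(T₂/T₁) − nR ln(P₂/P₁), with C_p = 5R/2 = 20.79 J mol⁻¹ K⁻¹ for a monoatomic ideal gas.
ΔS = 4.61 × [20.79 × ln(102/244) − 8.314 × ln(230/383)] = -64 J/K.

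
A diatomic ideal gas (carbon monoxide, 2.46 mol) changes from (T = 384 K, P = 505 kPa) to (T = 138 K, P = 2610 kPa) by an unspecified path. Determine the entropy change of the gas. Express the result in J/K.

ΔS = -107 J/K

ΔS = nC_p ln(T₂/T₁) − nR ln(P₂/P₁), with C_p = 7R/2 = 29.1 J mol⁻¹ K⁻¹ for a diatomic ideal gas.
ΔS = 2.46 × [29.1 × ln(138/384) − 8.314 × ln(2610/505)] = -107 J/K.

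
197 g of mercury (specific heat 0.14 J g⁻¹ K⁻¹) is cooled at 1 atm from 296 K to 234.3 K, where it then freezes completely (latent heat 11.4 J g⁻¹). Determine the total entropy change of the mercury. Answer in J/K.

Cooling step: ΔS₁ = m c ln(T_tr/T_i) = 197 × 0.14 × ln(234.3/296) = -6.447 J/K.
Phase change: ΔS₂ = −mL/T_tr = −197 × 11.4 / 234.3 = -9.585 J/K.
ΔS_total = (-6.447) + (-9.585) = -16 J/K.

ΔS = -16 J/K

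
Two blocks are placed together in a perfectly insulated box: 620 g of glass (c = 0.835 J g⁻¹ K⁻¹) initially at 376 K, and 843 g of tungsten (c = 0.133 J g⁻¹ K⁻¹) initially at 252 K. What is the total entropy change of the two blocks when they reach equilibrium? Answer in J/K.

Energy balance: T_f = (m₁c₁T₁ + m₂c₂T₂)/(m₁c₁ + m₂c₂) = 353.93 K.
ΔS₁ = m₁c₁ ln(T_f/T₁) = 517.7 × ln(353.93/376) = -31.32 J/K.
ΔS₂ = m₂c₂ ln(T_f/T₂) = 112.119 × ln(353.93/252) = 38.08 J/K.
ΔS_total = -31.32 + 38.08 = 6.76 J/K.

ΔS_total = 6.76 J/K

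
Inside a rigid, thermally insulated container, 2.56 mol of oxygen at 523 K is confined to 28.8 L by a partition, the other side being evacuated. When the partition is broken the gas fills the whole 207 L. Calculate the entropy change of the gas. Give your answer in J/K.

For an ideal gas in free expansion Q = 0 and W = 0, so T is unchanged.
Entropy is a state function; using a reversible isothermal path, ΔS_gas = nR ln(V₂/V₁) = 2.56 × 8.314 × ln(207/28.8) = 42 J/K.

ΔS_gas = 42 J/K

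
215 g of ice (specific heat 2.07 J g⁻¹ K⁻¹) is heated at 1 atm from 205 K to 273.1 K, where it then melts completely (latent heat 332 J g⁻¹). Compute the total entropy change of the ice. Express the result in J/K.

ΔS = 389 J/K

Warming step: ΔS₁ = m c ln(T_tr/T_i) = 215 × 2.07 × ln(273.1/205) = 127.7 J/K.
Phase change: ΔS₂ = +mL/T_tr = 215 × 332 / 273.1 = 261.4 J/K.
ΔS_total = (127.7) + (261.4) = 389 J/K.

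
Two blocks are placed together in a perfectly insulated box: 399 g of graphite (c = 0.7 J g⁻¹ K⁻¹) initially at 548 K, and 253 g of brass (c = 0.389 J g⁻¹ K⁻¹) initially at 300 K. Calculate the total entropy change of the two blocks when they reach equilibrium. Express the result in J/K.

ΔS_total = 11.9 J/K

Energy balance: T_f = (m₁c₁T₁ + m₂c₂T₂)/(m₁c₁ + m₂c₂) = 483.38 K.
ΔS₁ = m₁c₁ ln(T_f/T₁) = 279.3 × ln(483.38/548) = -35.04 J/K.
ΔS₂ = m₂c₂ ln(T_f/T₂) = 98.417 × ln(483.38/300) = 46.95 J/K.
ΔS_total = -35.04 + 46.95 = 11.9 J/K.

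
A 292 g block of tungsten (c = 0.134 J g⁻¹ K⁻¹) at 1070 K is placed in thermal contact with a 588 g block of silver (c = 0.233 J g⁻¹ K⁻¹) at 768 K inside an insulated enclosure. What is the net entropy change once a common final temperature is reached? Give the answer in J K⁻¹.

Energy balance: T_f = (m₁c₁T₁ + m₂c₂T₂)/(m₁c₁ + m₂c₂) = 835.09 K.
ΔS₁ = m₁c₁ ln(T_f/T₁) = 39.128 × ln(835.09/1070) = -9.6988 J/K.
ΔS₂ = m₂c₂ ln(T_f/T₂) = 137.004 × ln(835.09/768) = 11.474 J/K.
ΔS_total = -9.6988 + 11.474 = 1.78 J/K.

ΔS_total = 1.78 J/K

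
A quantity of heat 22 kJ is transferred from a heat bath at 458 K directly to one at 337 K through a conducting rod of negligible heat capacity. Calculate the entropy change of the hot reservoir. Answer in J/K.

The hot reservoir loses heat Q, so ΔS_hot = −Q/T_H = −22000/458 = -48 J/K.

ΔS_hot = -48 J/K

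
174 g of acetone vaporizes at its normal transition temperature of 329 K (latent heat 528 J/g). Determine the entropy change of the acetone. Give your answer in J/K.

ΔS = 279 J/K

Heat absorbed by the substance: Q = mL = 174 × 528 = 91872 J.
At constant T, ΔS = Q_rev/T = 91872 / 329 = 279 J/K.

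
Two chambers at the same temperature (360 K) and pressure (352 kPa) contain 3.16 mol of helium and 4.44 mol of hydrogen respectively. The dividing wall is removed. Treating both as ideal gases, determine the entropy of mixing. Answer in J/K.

Mole fractions: x_A = 3.16/7.6 = 0.416, x_B = 0.584.
ΔS_mix = −R(n_A ln x_A + n_B ln x_B) = −8.314 × (3.16 ln 0.416 + 4.44 ln 0.584) = 42.9 J/K.

ΔS_mix = 42.9 J/K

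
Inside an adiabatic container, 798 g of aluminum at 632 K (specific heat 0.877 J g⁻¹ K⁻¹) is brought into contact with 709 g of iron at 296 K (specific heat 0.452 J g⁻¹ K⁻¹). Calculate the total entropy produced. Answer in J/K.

ΔS_total = 56.7 J/K

Energy balance: T_f = (m₁c₁T₁ + m₂c₂T₂)/(m₁c₁ + m₂c₂) = 526.47 K.
ΔS₁ = m₁c₁ ln(T_f/T₁) = 699.846 × ln(526.47/632) = -127.86 J/K.
ΔS₂ = m₂c₂ ln(T_f/T₂) = 320.468 × ln(526.47/296) = 184.53 J/K.
ΔS_total = -127.86 + 184.53 = 56.7 J/K.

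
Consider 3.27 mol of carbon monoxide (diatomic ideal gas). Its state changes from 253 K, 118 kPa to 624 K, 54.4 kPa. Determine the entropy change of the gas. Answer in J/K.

ΔS = 107 J/K

ΔS = nC_p ln(T₂/T₁) − nR ln(P₂/P₁), with C_p = 7R/2 = 29.1 J mol⁻¹ K⁻¹ for a diatomic ideal gas.
ΔS = 3.27 × [29.1 × ln(624/253) − 8.314 × ln(54.4/118)] = 107 J/K.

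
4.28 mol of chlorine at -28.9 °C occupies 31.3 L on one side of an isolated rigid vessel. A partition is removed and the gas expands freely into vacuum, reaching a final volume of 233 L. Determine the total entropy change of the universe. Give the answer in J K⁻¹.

ΔS_universe = 71.4 J/K

No heat is exchanged and no work is done, so the ideal-gas temperature stays constant.
Entropy is a state function; using a reversible isothermal path, ΔS_gas = nR ln(V₂/V₁) = 4.28 × 8.314 × ln(233/31.3) = 71.4 J/K.
The insulated surroundings exchange no heat, so ΔS_surr = 0 and ΔS_universe = ΔS_gas.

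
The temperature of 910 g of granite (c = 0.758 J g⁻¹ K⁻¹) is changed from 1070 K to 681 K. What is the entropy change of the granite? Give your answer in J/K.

ΔS = ∫dQ_rev/T = m c ln(T₂/T₁) = 910 × 0.758 × ln(681/1070) = -312 J/K.

ΔS = -312 J/K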